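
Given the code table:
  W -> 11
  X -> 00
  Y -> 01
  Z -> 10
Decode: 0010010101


Decoding:
00 -> X
10 -> Z
01 -> Y
01 -> Y
01 -> Y


Result: XZYYY


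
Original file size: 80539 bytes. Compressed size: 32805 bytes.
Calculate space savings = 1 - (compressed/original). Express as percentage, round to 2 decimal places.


ratio = compressed/original = 32805/80539 = 0.407318
savings = 1 - ratio = 1 - 0.407318 = 0.592682
as a percentage: 0.592682 * 100 = 59.27%

Space savings = 1 - 32805/80539 = 59.27%


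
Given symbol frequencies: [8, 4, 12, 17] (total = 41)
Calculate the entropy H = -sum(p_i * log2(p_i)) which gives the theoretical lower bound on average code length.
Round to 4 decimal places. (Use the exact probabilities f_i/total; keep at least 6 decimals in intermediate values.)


Per-symbol terms -p_i * log2(p_i) with p_i = f_i/41:
  p = 8/41 = 0.195122: log2(p) = -2.357552, -p*log2(p) = 0.460010
  p = 4/41 = 0.097561: log2(p) = -3.357552, -p*log2(p) = 0.327566
  p = 12/41 = 0.292683: log2(p) = -1.772590, -p*log2(p) = 0.518807
  p = 17/41 = 0.414634: log2(p) = -1.270089, -p*log2(p) = 0.526622
H = 0.460010 + 0.327566 + 0.518807 + 0.526622 = 1.833005

H = 1.833 bits/symbol


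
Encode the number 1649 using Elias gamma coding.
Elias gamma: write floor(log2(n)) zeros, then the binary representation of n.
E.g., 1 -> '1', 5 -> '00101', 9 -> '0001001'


num_bits = floor(log2(1649)) + 1 = 11
leading_zeros = num_bits - 1 = 10
binary(1649) = 11001110001

Elias gamma(1649) = '0000000000' + '11001110001' = 000000000011001110001 (21 bits)


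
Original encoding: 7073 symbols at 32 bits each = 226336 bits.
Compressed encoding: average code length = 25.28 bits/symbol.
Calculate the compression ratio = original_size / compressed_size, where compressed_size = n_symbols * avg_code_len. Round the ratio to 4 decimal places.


original_size = n_symbols * orig_bits = 7073 * 32 = 226336 bits
compressed_size = n_symbols * avg_code_len = 7073 * 25.28 = 178805.44 bits
ratio = original_size / compressed_size = 226336 / 178805.44 = 1.2658

Compression ratio = 1.2658


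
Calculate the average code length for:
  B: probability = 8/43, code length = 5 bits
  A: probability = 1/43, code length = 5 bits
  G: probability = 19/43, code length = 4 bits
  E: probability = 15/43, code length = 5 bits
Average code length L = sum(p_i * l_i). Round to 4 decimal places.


Weighted contributions p_i * l_i:
  B: (8/43) * 5 = 40/43
  A: (1/43) * 5 = 5/43
  G: (19/43) * 4 = 76/43
  E: (15/43) * 5 = 75/43
Sum = (40 + 5 + 76 + 75)/43 = 196/43

L = 196/43 = 4.5581 bits/symbol


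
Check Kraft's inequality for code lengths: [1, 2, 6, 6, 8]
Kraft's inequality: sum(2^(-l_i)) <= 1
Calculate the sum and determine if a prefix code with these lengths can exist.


Sum = 2^(-1) + 2^(-2) + 2^(-6) + 2^(-6) + 2^(-8)
    = 0.5 + 0.25 + 0.015625 + 0.015625 + 0.00390625
    = 201/256 = 0.78515625
Since 0.78515625 <= 1, Kraft's inequality IS satisfied.
A prefix code with these lengths CAN exist.

Kraft sum = 0.78515625. Satisfied.


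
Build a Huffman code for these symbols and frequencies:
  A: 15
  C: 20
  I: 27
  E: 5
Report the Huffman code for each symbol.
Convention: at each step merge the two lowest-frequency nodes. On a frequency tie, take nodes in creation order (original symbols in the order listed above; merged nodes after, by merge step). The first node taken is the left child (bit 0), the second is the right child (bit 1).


Huffman tree construction:
Step 1: Merge E(5) + A(15) = 20
Step 2: Merge C(20) + (E+A)(20) = 40
Step 3: Merge I(27) + (C+(E+A))(40) = 67
Read each symbol's code off the tree from the root (left child = 0, right child = 1).

Codes:
  A: 111 (length 3)
  C: 10 (length 2)
  I: 0 (length 1)
  E: 110 (length 3)
Average code length: 127/67 = 1.8955 bits/symbol


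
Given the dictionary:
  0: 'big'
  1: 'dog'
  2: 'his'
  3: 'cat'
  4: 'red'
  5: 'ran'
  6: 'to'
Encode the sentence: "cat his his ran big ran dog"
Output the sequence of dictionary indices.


Look up each word in the dictionary:
  'cat' -> 3
  'his' -> 2
  'his' -> 2
  'ran' -> 5
  'big' -> 0
  'ran' -> 5
  'dog' -> 1

Encoded: [3, 2, 2, 5, 0, 5, 1]


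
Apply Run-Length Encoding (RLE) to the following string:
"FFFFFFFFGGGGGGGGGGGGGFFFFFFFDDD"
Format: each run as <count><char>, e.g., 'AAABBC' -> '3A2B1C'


Scanning runs left to right:
  i=0: run of 'F' x 8 -> '8F'
  i=8: run of 'G' x 13 -> '13G'
  i=21: run of 'F' x 7 -> '7F'
  i=28: run of 'D' x 3 -> '3D'

RLE = 8F13G7F3D


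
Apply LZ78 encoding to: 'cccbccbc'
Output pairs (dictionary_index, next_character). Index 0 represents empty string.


LZ78 encoding steps:
Dictionary: {0: ''}
Step 1: w='' (idx 0), next='c' -> output (0, 'c'), add 'c' as idx 1
Step 2: w='c' (idx 1), next='c' -> output (1, 'c'), add 'cc' as idx 2
Step 3: w='' (idx 0), next='b' -> output (0, 'b'), add 'b' as idx 3
Step 4: w='cc' (idx 2), next='b' -> output (2, 'b'), add 'ccb' as idx 4
Step 5: w='c' (idx 1), end of input -> output (1, '')


Encoded: [(0, 'c'), (1, 'c'), (0, 'b'), (2, 'b'), (1, '')]


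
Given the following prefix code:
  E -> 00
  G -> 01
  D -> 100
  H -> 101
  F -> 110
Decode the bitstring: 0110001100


Decoding step by step:
Bits 01 -> G
Bits 100 -> D
Bits 01 -> G
Bits 100 -> D


Decoded message: GDGD


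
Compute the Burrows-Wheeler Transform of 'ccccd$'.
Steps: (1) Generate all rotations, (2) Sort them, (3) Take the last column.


Rotations (sorted):
  0: $ccccd -> last char: d
  1: ccccd$ -> last char: $
  2: cccd$c -> last char: c
  3: ccd$cc -> last char: c
  4: cd$ccc -> last char: c
  5: d$cccc -> last char: c


BWT = d$cccc


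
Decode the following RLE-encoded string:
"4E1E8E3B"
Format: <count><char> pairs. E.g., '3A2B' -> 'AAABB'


Expanding each <count><char> pair:
  4E -> 'EEEE'
  1E -> 'E'
  8E -> 'EEEEEEEE'
  3B -> 'BBB'

Decoded = EEEEEEEEEEEEEBBB


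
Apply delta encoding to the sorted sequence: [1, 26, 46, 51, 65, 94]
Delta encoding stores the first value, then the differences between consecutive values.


First value: 1
Deltas:
  26 - 1 = 25
  46 - 26 = 20
  51 - 46 = 5
  65 - 51 = 14
  94 - 65 = 29


Delta encoded: [1, 25, 20, 5, 14, 29]


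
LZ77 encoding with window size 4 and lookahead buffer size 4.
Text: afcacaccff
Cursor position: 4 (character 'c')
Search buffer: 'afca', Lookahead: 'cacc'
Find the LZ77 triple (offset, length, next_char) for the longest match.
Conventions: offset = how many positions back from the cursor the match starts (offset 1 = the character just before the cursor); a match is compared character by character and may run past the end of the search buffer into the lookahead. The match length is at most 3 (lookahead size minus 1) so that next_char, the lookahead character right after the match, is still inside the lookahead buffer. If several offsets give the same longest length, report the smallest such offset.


Try each offset into the search buffer:
  offset=1 (pos 3, char 'a'): match length 0
  offset=2 (pos 2, char 'c'): match length 3
  offset=3 (pos 1, char 'f'): match length 0
  offset=4 (pos 0, char 'a'): match length 0
Longest match has length 3 at offset 2.
next_char = character at position 4 + 3 = 7 -> 'c'

Best match: offset=2, length=3 (matching 'cac' starting at position 2)
LZ77 triple: (2, 3, 'c')


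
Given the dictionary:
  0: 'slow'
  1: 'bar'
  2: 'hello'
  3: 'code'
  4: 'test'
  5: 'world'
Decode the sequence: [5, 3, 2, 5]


Look up each index in the dictionary:
  5 -> 'world'
  3 -> 'code'
  2 -> 'hello'
  5 -> 'world'

Decoded: "world code hello world"


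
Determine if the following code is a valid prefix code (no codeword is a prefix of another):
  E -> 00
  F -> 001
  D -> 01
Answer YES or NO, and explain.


Checking each pair (does one codeword prefix another?):
  E='00' vs F='001': prefix -- VIOLATION

NO -- this is NOT a valid prefix code. E (00) is a prefix of F (001).


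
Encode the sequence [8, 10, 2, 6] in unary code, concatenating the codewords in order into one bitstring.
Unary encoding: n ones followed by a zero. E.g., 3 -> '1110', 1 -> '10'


Encode each number as n ones followed by a terminating 0:
  8 -> 111111110 (9 bits)
  10 -> 11111111110 (11 bits)
  2 -> 110 (3 bits)
  6 -> 1111110 (7 bits)
Total length = 9 + 11 + 3 + 7 = 30 bits.

Unary([8, 10, 2, 6]) = 111111110111111111101101111110 (30 bits)


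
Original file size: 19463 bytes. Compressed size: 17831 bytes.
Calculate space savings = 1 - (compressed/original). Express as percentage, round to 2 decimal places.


ratio = compressed/original = 17831/19463 = 0.916149
savings = 1 - ratio = 1 - 0.916149 = 0.083851
as a percentage: 0.083851 * 100 = 8.39%

Space savings = 1 - 17831/19463 = 8.39%


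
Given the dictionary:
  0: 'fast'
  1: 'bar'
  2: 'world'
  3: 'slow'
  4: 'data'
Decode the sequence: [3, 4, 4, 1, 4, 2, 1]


Look up each index in the dictionary:
  3 -> 'slow'
  4 -> 'data'
  4 -> 'data'
  1 -> 'bar'
  4 -> 'data'
  2 -> 'world'
  1 -> 'bar'

Decoded: "slow data data bar data world bar"


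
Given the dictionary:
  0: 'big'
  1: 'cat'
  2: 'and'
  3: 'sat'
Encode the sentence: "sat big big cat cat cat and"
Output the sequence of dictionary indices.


Look up each word in the dictionary:
  'sat' -> 3
  'big' -> 0
  'big' -> 0
  'cat' -> 1
  'cat' -> 1
  'cat' -> 1
  'and' -> 2

Encoded: [3, 0, 0, 1, 1, 1, 2]


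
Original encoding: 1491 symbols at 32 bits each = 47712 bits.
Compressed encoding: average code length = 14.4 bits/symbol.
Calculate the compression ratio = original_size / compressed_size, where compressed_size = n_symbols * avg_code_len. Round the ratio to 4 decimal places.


original_size = n_symbols * orig_bits = 1491 * 32 = 47712 bits
compressed_size = n_symbols * avg_code_len = 1491 * 14.4 = 21470.4 bits
ratio = original_size / compressed_size = 47712 / 21470.4 = 2.2222

Compression ratio = 2.2222


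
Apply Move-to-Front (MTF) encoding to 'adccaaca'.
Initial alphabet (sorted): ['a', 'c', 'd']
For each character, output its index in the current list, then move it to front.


MTF encoding:
'a': index 0 in ['a', 'c', 'd'] -> ['a', 'c', 'd']
'd': index 2 in ['a', 'c', 'd'] -> ['d', 'a', 'c']
'c': index 2 in ['d', 'a', 'c'] -> ['c', 'd', 'a']
'c': index 0 in ['c', 'd', 'a'] -> ['c', 'd', 'a']
'a': index 2 in ['c', 'd', 'a'] -> ['a', 'c', 'd']
'a': index 0 in ['a', 'c', 'd'] -> ['a', 'c', 'd']
'c': index 1 in ['a', 'c', 'd'] -> ['c', 'a', 'd']
'a': index 1 in ['c', 'a', 'd'] -> ['a', 'c', 'd']


Output: [0, 2, 2, 0, 2, 0, 1, 1]


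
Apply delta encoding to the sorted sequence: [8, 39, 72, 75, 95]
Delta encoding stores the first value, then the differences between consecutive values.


First value: 8
Deltas:
  39 - 8 = 31
  72 - 39 = 33
  75 - 72 = 3
  95 - 75 = 20


Delta encoded: [8, 31, 33, 3, 20]


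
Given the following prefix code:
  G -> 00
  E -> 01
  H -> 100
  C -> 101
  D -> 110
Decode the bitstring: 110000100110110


Decoding step by step:
Bits 110 -> D
Bits 00 -> G
Bits 01 -> E
Bits 00 -> G
Bits 110 -> D
Bits 110 -> D


Decoded message: DGEGDD


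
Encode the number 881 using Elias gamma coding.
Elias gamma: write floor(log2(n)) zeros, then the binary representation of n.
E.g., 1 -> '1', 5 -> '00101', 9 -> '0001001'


num_bits = floor(log2(881)) + 1 = 10
leading_zeros = num_bits - 1 = 9
binary(881) = 1101110001

Elias gamma(881) = '000000000' + '1101110001' = 0000000001101110001 (19 bits)


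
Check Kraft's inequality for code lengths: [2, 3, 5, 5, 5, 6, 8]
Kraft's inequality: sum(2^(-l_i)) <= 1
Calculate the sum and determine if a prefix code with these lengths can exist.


Sum = 2^(-2) + 2^(-3) + 2^(-5) + 2^(-5) + 2^(-5) + 2^(-6) + 2^(-8)
    = 0.25 + 0.125 + 0.03125 + 0.03125 + 0.03125 + 0.015625 + 0.00390625
    = 125/256 = 0.48828125
Since 0.48828125 <= 1, Kraft's inequality IS satisfied.
A prefix code with these lengths CAN exist.

Kraft sum = 0.48828125. Satisfied.


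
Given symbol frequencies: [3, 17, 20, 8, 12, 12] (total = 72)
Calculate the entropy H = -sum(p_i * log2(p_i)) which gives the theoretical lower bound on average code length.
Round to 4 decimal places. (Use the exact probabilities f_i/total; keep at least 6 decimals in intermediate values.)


Per-symbol terms -p_i * log2(p_i) with p_i = f_i/72:
  p = 3/72 = 0.041667: log2(p) = -4.584963, -p*log2(p) = 0.191040
  p = 17/72 = 0.236111: log2(p) = -2.082462, -p*log2(p) = 0.491692
  p = 20/72 = 0.277778: log2(p) = -1.847997, -p*log2(p) = 0.513332
  p = 8/72 = 0.111111: log2(p) = -3.169925, -p*log2(p) = 0.352214
  p = 12/72 = 0.166667: log2(p) = -2.584963, -p*log2(p) = 0.430827
  p = 12/72 = 0.166667: log2(p) = -2.584963, -p*log2(p) = 0.430827
H = 0.191040 + 0.491692 + 0.513332 + 0.352214 + 0.430827 + 0.430827 = 2.409932

H = 2.4099 bits/symbol


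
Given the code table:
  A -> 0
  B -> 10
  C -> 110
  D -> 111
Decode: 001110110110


Decoding:
0 -> A
0 -> A
111 -> D
0 -> A
110 -> C
110 -> C


Result: AADACC


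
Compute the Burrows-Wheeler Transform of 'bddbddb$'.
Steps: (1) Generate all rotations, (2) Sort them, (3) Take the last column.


Rotations (sorted):
  0: $bddbddb -> last char: b
  1: b$bddbdd -> last char: d
  2: bddb$bdd -> last char: d
  3: bddbddb$ -> last char: $
  4: db$bddbd -> last char: d
  5: dbddb$bd -> last char: d
  6: ddb$bddb -> last char: b
  7: ddbddb$b -> last char: b


BWT = bdd$ddbb


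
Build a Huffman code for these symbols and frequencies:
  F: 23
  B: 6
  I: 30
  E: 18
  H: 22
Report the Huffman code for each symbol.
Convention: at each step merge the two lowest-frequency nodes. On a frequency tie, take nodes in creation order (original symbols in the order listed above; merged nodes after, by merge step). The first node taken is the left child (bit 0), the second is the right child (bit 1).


Huffman tree construction:
Step 1: Merge B(6) + E(18) = 24
Step 2: Merge H(22) + F(23) = 45
Step 3: Merge (B+E)(24) + I(30) = 54
Step 4: Merge (H+F)(45) + ((B+E)+I)(54) = 99
Read each symbol's code off the tree from the root (left child = 0, right child = 1).

Codes:
  F: 01 (length 2)
  B: 100 (length 3)
  I: 11 (length 2)
  E: 101 (length 3)
  H: 00 (length 2)
Average code length: 222/99 = 2.2424 bits/symbol


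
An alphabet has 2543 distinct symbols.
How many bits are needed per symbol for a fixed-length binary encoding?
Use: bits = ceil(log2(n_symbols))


log2(2543) = 11.3123
Bracket: 2^11 = 2048 < 2543 <= 2^12 = 4096
So ceil(log2(2543)) = 12

bits = ceil(log2(2543)) = ceil(11.3123) = 12 bits


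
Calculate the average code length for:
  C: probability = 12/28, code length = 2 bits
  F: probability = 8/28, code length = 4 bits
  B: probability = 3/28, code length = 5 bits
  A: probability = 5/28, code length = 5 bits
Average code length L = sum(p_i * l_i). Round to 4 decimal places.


Weighted contributions p_i * l_i:
  C: (12/28) * 2 = 24/28
  F: (8/28) * 4 = 32/28
  B: (3/28) * 5 = 15/28
  A: (5/28) * 5 = 25/28
Sum = (24 + 32 + 15 + 25)/28 = 96/28

L = 96/28 = 3.4286 bits/symbol


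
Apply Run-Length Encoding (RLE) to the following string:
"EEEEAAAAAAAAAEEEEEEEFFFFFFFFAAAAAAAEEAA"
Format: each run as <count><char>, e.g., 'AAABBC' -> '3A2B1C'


Scanning runs left to right:
  i=0: run of 'E' x 4 -> '4E'
  i=4: run of 'A' x 9 -> '9A'
  i=13: run of 'E' x 7 -> '7E'
  i=20: run of 'F' x 8 -> '8F'
  i=28: run of 'A' x 7 -> '7A'
  i=35: run of 'E' x 2 -> '2E'
  i=37: run of 'A' x 2 -> '2A'

RLE = 4E9A7E8F7A2E2A


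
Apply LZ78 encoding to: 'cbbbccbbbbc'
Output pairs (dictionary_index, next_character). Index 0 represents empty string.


LZ78 encoding steps:
Dictionary: {0: ''}
Step 1: w='' (idx 0), next='c' -> output (0, 'c'), add 'c' as idx 1
Step 2: w='' (idx 0), next='b' -> output (0, 'b'), add 'b' as idx 2
Step 3: w='b' (idx 2), next='b' -> output (2, 'b'), add 'bb' as idx 3
Step 4: w='c' (idx 1), next='c' -> output (1, 'c'), add 'cc' as idx 4
Step 5: w='bb' (idx 3), next='b' -> output (3, 'b'), add 'bbb' as idx 5
Step 6: w='b' (idx 2), next='c' -> output (2, 'c'), add 'bc' as idx 6


Encoded: [(0, 'c'), (0, 'b'), (2, 'b'), (1, 'c'), (3, 'b'), (2, 'c')]


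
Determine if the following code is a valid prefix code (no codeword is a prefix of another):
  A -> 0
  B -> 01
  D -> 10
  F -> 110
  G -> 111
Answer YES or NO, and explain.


Checking each pair (does one codeword prefix another?):
  A='0' vs B='01': prefix -- VIOLATION

NO -- this is NOT a valid prefix code. A (0) is a prefix of B (01).


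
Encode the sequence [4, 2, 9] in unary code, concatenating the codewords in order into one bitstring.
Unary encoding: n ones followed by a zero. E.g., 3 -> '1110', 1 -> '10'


Encode each number as n ones followed by a terminating 0:
  4 -> 11110 (5 bits)
  2 -> 110 (3 bits)
  9 -> 1111111110 (10 bits)
Total length = 5 + 3 + 10 = 18 bits.

Unary([4, 2, 9]) = 111101101111111110 (18 bits)


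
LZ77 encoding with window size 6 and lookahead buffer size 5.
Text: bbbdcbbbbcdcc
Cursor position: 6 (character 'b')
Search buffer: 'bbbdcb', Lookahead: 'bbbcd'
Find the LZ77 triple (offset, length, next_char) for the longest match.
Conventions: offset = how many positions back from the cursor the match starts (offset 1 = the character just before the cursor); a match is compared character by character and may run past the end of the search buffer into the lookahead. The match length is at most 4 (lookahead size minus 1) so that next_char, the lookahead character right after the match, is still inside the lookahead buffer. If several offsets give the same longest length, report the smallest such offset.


Try each offset into the search buffer:
  offset=1 (pos 5, char 'b'): match length 3
  offset=2 (pos 4, char 'c'): match length 0
  offset=3 (pos 3, char 'd'): match length 0
  offset=4 (pos 2, char 'b'): match length 1
  offset=5 (pos 1, char 'b'): match length 2
  offset=6 (pos 0, char 'b'): match length 3
Longest match has length 3, found at offsets 1, 6; take the smallest, offset 1.
next_char = character at position 6 + 3 = 9 -> 'c'

Best match: offset=1, length=3 (matching 'bbb' starting at position 5)
LZ77 triple: (1, 3, 'c')


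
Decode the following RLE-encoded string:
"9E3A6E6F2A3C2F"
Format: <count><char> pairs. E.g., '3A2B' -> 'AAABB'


Expanding each <count><char> pair:
  9E -> 'EEEEEEEEE'
  3A -> 'AAA'
  6E -> 'EEEEEE'
  6F -> 'FFFFFF'
  2A -> 'AA'
  3C -> 'CCC'
  2F -> 'FF'

Decoded = EEEEEEEEEAAAEEEEEEFFFFFFAACCCFF


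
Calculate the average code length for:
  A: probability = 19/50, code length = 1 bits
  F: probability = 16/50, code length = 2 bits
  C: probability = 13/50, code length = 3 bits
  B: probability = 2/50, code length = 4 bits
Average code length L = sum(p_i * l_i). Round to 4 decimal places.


Weighted contributions p_i * l_i:
  A: (19/50) * 1 = 19/50
  F: (16/50) * 2 = 32/50
  C: (13/50) * 3 = 39/50
  B: (2/50) * 4 = 8/50
Sum = (19 + 32 + 39 + 8)/50 = 98/50

L = 98/50 = 1.9600 bits/symbol


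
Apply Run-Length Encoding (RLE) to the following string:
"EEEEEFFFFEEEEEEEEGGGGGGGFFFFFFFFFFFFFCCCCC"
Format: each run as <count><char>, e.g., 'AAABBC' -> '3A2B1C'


Scanning runs left to right:
  i=0: run of 'E' x 5 -> '5E'
  i=5: run of 'F' x 4 -> '4F'
  i=9: run of 'E' x 8 -> '8E'
  i=17: run of 'G' x 7 -> '7G'
  i=24: run of 'F' x 13 -> '13F'
  i=37: run of 'C' x 5 -> '5C'

RLE = 5E4F8E7G13F5C


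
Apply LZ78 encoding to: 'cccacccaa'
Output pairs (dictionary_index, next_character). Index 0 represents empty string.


LZ78 encoding steps:
Dictionary: {0: ''}
Step 1: w='' (idx 0), next='c' -> output (0, 'c'), add 'c' as idx 1
Step 2: w='c' (idx 1), next='c' -> output (1, 'c'), add 'cc' as idx 2
Step 3: w='' (idx 0), next='a' -> output (0, 'a'), add 'a' as idx 3
Step 4: w='cc' (idx 2), next='c' -> output (2, 'c'), add 'ccc' as idx 4
Step 5: w='a' (idx 3), next='a' -> output (3, 'a'), add 'aa' as idx 5


Encoded: [(0, 'c'), (1, 'c'), (0, 'a'), (2, 'c'), (3, 'a')]


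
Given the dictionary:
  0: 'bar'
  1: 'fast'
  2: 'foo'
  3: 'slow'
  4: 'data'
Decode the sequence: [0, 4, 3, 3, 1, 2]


Look up each index in the dictionary:
  0 -> 'bar'
  4 -> 'data'
  3 -> 'slow'
  3 -> 'slow'
  1 -> 'fast'
  2 -> 'foo'

Decoded: "bar data slow slow fast foo"


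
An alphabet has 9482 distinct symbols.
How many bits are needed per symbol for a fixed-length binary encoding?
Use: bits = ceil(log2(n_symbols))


log2(9482) = 13.211
Bracket: 2^13 = 8192 < 9482 <= 2^14 = 16384
So ceil(log2(9482)) = 14

bits = ceil(log2(9482)) = ceil(13.211) = 14 bits


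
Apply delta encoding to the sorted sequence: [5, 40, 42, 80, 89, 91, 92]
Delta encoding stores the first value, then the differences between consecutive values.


First value: 5
Deltas:
  40 - 5 = 35
  42 - 40 = 2
  80 - 42 = 38
  89 - 80 = 9
  91 - 89 = 2
  92 - 91 = 1


Delta encoded: [5, 35, 2, 38, 9, 2, 1]


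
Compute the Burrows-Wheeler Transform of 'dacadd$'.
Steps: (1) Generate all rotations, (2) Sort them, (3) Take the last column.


Rotations (sorted):
  0: $dacadd -> last char: d
  1: acadd$d -> last char: d
  2: add$dac -> last char: c
  3: cadd$da -> last char: a
  4: d$dacad -> last char: d
  5: dacadd$ -> last char: $
  6: dd$daca -> last char: a


BWT = ddcad$a


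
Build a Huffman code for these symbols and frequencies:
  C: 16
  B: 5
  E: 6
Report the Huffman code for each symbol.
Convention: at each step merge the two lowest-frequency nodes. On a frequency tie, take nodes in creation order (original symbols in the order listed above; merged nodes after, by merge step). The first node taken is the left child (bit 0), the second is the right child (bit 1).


Huffman tree construction:
Step 1: Merge B(5) + E(6) = 11
Step 2: Merge (B+E)(11) + C(16) = 27
Read each symbol's code off the tree from the root (left child = 0, right child = 1).

Codes:
  C: 1 (length 1)
  B: 00 (length 2)
  E: 01 (length 2)
Average code length: 38/27 = 1.4074 bits/symbol


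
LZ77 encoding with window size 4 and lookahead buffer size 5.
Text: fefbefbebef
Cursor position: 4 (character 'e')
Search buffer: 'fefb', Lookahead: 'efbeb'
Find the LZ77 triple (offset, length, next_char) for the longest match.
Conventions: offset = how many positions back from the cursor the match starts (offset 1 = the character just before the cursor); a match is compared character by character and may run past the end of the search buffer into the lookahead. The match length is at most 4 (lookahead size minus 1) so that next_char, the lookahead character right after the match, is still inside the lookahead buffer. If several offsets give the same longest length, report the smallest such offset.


Try each offset into the search buffer:
  offset=1 (pos 3, char 'b'): match length 0
  offset=2 (pos 2, char 'f'): match length 0
  offset=3 (pos 1, char 'e'): match length 4
  offset=4 (pos 0, char 'f'): match length 0
Longest match has length 4 at offset 3.
next_char = character at position 4 + 4 = 8 -> 'b'

Best match: offset=3, length=4 (matching 'efbe' starting at position 1)
LZ77 triple: (3, 4, 'b')


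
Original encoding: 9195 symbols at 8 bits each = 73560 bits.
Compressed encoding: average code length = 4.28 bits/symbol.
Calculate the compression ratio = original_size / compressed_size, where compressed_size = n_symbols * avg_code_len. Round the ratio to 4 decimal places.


original_size = n_symbols * orig_bits = 9195 * 8 = 73560 bits
compressed_size = n_symbols * avg_code_len = 9195 * 4.28 = 39354.6 bits
ratio = original_size / compressed_size = 73560 / 39354.6 = 1.8692

Compression ratio = 1.8692


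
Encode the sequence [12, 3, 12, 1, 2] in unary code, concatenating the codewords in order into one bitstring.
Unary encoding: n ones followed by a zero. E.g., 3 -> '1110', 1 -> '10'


Encode each number as n ones followed by a terminating 0:
  12 -> 1111111111110 (13 bits)
  3 -> 1110 (4 bits)
  12 -> 1111111111110 (13 bits)
  1 -> 10 (2 bits)
  2 -> 110 (3 bits)
Total length = 13 + 4 + 13 + 2 + 3 = 35 bits.

Unary([12, 3, 12, 1, 2]) = 11111111111101110111111111111010110 (35 bits)


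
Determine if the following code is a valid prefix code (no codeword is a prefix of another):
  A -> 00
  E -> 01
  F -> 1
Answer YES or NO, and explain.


Checking each pair (does one codeword prefix another?):
  A='00' vs E='01': no prefix
  A='00' vs F='1': no prefix
  E='01' vs A='00': no prefix
  E='01' vs F='1': no prefix
  F='1' vs A='00': no prefix
  F='1' vs E='01': no prefix
No violation found over all pairs.

YES -- this is a valid prefix code. No codeword is a prefix of any other codeword.


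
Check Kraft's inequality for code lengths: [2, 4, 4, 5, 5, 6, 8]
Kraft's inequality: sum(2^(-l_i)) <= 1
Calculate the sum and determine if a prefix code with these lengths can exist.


Sum = 2^(-2) + 2^(-4) + 2^(-4) + 2^(-5) + 2^(-5) + 2^(-6) + 2^(-8)
    = 0.25 + 0.0625 + 0.0625 + 0.03125 + 0.03125 + 0.015625 + 0.00390625
    = 117/256 = 0.45703125
Since 0.45703125 <= 1, Kraft's inequality IS satisfied.
A prefix code with these lengths CAN exist.

Kraft sum = 0.45703125. Satisfied.


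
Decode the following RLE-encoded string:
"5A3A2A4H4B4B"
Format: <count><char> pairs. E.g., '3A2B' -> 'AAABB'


Expanding each <count><char> pair:
  5A -> 'AAAAA'
  3A -> 'AAA'
  2A -> 'AA'
  4H -> 'HHHH'
  4B -> 'BBBB'
  4B -> 'BBBB'

Decoded = AAAAAAAAAAHHHHBBBBBBBB


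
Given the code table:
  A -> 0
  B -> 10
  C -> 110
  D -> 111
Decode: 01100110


Decoding:
0 -> A
110 -> C
0 -> A
110 -> C


Result: ACAC


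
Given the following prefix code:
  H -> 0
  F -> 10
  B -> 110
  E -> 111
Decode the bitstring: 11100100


Decoding step by step:
Bits 111 -> E
Bits 0 -> H
Bits 0 -> H
Bits 10 -> F
Bits 0 -> H


Decoded message: EHHFH


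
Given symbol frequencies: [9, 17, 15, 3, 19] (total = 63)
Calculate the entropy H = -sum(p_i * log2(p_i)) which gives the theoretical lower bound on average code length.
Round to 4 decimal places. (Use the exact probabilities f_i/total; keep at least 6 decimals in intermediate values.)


Per-symbol terms -p_i * log2(p_i) with p_i = f_i/63:
  p = 9/63 = 0.142857: log2(p) = -2.807355, -p*log2(p) = 0.401051
  p = 17/63 = 0.269841: log2(p) = -1.889817, -p*log2(p) = 0.509951
  p = 15/63 = 0.238095: log2(p) = -2.070389, -p*log2(p) = 0.492950
  p = 3/63 = 0.047619: log2(p) = -4.392317, -p*log2(p) = 0.209158
  p = 19/63 = 0.301587: log2(p) = -1.729352, -p*log2(p) = 0.521551
H = 0.401051 + 0.509951 + 0.492950 + 0.209158 + 0.521551 = 2.134661

H = 2.1347 bits/symbol


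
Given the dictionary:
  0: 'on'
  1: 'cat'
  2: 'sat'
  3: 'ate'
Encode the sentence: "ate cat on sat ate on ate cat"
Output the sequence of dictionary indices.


Look up each word in the dictionary:
  'ate' -> 3
  'cat' -> 1
  'on' -> 0
  'sat' -> 2
  'ate' -> 3
  'on' -> 0
  'ate' -> 3
  'cat' -> 1

Encoded: [3, 1, 0, 2, 3, 0, 3, 1]


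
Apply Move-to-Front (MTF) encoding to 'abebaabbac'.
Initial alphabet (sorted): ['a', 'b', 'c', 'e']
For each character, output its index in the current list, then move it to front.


MTF encoding:
'a': index 0 in ['a', 'b', 'c', 'e'] -> ['a', 'b', 'c', 'e']
'b': index 1 in ['a', 'b', 'c', 'e'] -> ['b', 'a', 'c', 'e']
'e': index 3 in ['b', 'a', 'c', 'e'] -> ['e', 'b', 'a', 'c']
'b': index 1 in ['e', 'b', 'a', 'c'] -> ['b', 'e', 'a', 'c']
'a': index 2 in ['b', 'e', 'a', 'c'] -> ['a', 'b', 'e', 'c']
'a': index 0 in ['a', 'b', 'e', 'c'] -> ['a', 'b', 'e', 'c']
'b': index 1 in ['a', 'b', 'e', 'c'] -> ['b', 'a', 'e', 'c']
'b': index 0 in ['b', 'a', 'e', 'c'] -> ['b', 'a', 'e', 'c']
'a': index 1 in ['b', 'a', 'e', 'c'] -> ['a', 'b', 'e', 'c']
'c': index 3 in ['a', 'b', 'e', 'c'] -> ['c', 'a', 'b', 'e']


Output: [0, 1, 3, 1, 2, 0, 1, 0, 1, 3]


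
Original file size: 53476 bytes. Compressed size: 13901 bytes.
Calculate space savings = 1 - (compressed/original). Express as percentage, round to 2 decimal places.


ratio = compressed/original = 13901/53476 = 0.259948
savings = 1 - ratio = 1 - 0.259948 = 0.740052
as a percentage: 0.740052 * 100 = 74.01%

Space savings = 1 - 13901/53476 = 74.01%


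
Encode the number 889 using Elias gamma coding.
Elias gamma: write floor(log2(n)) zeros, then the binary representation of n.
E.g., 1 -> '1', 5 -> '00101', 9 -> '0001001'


num_bits = floor(log2(889)) + 1 = 10
leading_zeros = num_bits - 1 = 9
binary(889) = 1101111001

Elias gamma(889) = '000000000' + '1101111001' = 0000000001101111001 (19 bits)


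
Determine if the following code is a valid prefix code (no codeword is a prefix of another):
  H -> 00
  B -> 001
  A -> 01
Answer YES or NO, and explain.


Checking each pair (does one codeword prefix another?):
  H='00' vs B='001': prefix -- VIOLATION

NO -- this is NOT a valid prefix code. H (00) is a prefix of B (001).


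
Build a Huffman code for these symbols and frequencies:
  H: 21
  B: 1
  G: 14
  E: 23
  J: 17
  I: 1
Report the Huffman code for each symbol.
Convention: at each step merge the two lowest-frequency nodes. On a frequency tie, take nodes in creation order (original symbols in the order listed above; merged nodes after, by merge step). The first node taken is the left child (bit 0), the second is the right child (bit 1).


Huffman tree construction:
Step 1: Merge B(1) + I(1) = 2
Step 2: Merge (B+I)(2) + G(14) = 16
Step 3: Merge ((B+I)+G)(16) + J(17) = 33
Step 4: Merge H(21) + E(23) = 44
Step 5: Merge (((B+I)+G)+J)(33) + (H+E)(44) = 77
Read each symbol's code off the tree from the root (left child = 0, right child = 1).

Codes:
  H: 10 (length 2)
  B: 0000 (length 4)
  G: 001 (length 3)
  E: 11 (length 2)
  J: 01 (length 2)
  I: 0001 (length 4)
Average code length: 172/77 = 2.2338 bits/symbol


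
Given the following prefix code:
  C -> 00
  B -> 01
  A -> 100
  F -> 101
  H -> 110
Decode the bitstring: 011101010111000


Decoding step by step:
Bits 01 -> B
Bits 110 -> H
Bits 101 -> F
Bits 01 -> B
Bits 110 -> H
Bits 00 -> C


Decoded message: BHFBHC


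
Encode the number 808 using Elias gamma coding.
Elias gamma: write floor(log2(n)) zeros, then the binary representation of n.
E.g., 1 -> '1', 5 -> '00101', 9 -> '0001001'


num_bits = floor(log2(808)) + 1 = 10
leading_zeros = num_bits - 1 = 9
binary(808) = 1100101000

Elias gamma(808) = '000000000' + '1100101000' = 0000000001100101000 (19 bits)


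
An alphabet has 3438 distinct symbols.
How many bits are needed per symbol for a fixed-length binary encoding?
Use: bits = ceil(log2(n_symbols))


log2(3438) = 11.7474
Bracket: 2^11 = 2048 < 3438 <= 2^12 = 4096
So ceil(log2(3438)) = 12

bits = ceil(log2(3438)) = ceil(11.7474) = 12 bits


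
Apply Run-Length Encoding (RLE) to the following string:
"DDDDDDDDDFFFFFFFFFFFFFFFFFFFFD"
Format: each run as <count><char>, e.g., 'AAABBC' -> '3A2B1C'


Scanning runs left to right:
  i=0: run of 'D' x 9 -> '9D'
  i=9: run of 'F' x 20 -> '20F'
  i=29: run of 'D' x 1 -> '1D'

RLE = 9D20F1D


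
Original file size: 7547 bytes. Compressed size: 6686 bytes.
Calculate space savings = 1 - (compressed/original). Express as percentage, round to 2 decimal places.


ratio = compressed/original = 6686/7547 = 0.885915
savings = 1 - ratio = 1 - 0.885915 = 0.114085
as a percentage: 0.114085 * 100 = 11.41%

Space savings = 1 - 6686/7547 = 11.41%


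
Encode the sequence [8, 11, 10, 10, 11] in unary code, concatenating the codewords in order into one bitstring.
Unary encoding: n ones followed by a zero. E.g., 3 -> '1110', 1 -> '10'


Encode each number as n ones followed by a terminating 0:
  8 -> 111111110 (9 bits)
  11 -> 111111111110 (12 bits)
  10 -> 11111111110 (11 bits)
  10 -> 11111111110 (11 bits)
  11 -> 111111111110 (12 bits)
Total length = 9 + 12 + 11 + 11 + 12 = 55 bits.

Unary([8, 11, 10, 10, 11]) = 1111111101111111111101111111111011111111110111111111110 (55 bits)


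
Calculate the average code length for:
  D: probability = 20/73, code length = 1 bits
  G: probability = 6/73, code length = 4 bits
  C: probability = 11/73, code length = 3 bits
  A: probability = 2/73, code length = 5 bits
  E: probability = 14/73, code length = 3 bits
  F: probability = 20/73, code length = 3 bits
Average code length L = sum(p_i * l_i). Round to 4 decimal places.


Weighted contributions p_i * l_i:
  D: (20/73) * 1 = 20/73
  G: (6/73) * 4 = 24/73
  C: (11/73) * 3 = 33/73
  A: (2/73) * 5 = 10/73
  E: (14/73) * 3 = 42/73
  F: (20/73) * 3 = 60/73
Sum = (20 + 24 + 33 + 10 + 42 + 60)/73 = 189/73

L = 189/73 = 2.5890 bits/symbol


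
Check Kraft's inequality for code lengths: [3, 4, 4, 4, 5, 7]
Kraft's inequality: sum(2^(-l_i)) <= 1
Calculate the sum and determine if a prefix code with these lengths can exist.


Sum = 2^(-3) + 2^(-4) + 2^(-4) + 2^(-4) + 2^(-5) + 2^(-7)
    = 0.125 + 0.0625 + 0.0625 + 0.0625 + 0.03125 + 0.0078125
    = 45/128 = 0.3515625
Since 0.3515625 <= 1, Kraft's inequality IS satisfied.
A prefix code with these lengths CAN exist.

Kraft sum = 0.3515625. Satisfied.


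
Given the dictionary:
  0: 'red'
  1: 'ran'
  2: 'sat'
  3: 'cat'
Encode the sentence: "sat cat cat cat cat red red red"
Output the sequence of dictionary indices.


Look up each word in the dictionary:
  'sat' -> 2
  'cat' -> 3
  'cat' -> 3
  'cat' -> 3
  'cat' -> 3
  'red' -> 0
  'red' -> 0
  'red' -> 0

Encoded: [2, 3, 3, 3, 3, 0, 0, 0]


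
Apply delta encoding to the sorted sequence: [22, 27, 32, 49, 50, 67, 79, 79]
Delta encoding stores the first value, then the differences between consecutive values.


First value: 22
Deltas:
  27 - 22 = 5
  32 - 27 = 5
  49 - 32 = 17
  50 - 49 = 1
  67 - 50 = 17
  79 - 67 = 12
  79 - 79 = 0


Delta encoded: [22, 5, 5, 17, 1, 17, 12, 0]


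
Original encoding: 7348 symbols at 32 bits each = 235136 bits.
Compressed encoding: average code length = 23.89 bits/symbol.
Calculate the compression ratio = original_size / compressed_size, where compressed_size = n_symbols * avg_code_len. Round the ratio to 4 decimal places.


original_size = n_symbols * orig_bits = 7348 * 32 = 235136 bits
compressed_size = n_symbols * avg_code_len = 7348 * 23.89 = 175543.72 bits
ratio = original_size / compressed_size = 235136 / 175543.72 = 1.3395

Compression ratio = 1.3395


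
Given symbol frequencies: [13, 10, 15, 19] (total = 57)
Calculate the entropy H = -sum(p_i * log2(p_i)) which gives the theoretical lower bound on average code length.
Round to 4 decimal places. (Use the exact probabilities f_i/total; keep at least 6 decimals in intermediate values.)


Per-symbol terms -p_i * log2(p_i) with p_i = f_i/57:
  p = 13/57 = 0.228070: log2(p) = -2.132450, -p*log2(p) = 0.486348
  p = 10/57 = 0.175439: log2(p) = -2.510962, -p*log2(p) = 0.440520
  p = 15/57 = 0.263158: log2(p) = -1.925999, -p*log2(p) = 0.506842
  p = 19/57 = 0.333333: log2(p) = -1.584963, -p*log2(p) = 0.528321
H = 0.486348 + 0.440520 + 0.506842 + 0.528321 = 1.962031

H = 1.962 bits/symbol


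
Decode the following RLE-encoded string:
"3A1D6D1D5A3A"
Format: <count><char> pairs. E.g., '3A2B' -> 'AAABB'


Expanding each <count><char> pair:
  3A -> 'AAA'
  1D -> 'D'
  6D -> 'DDDDDD'
  1D -> 'D'
  5A -> 'AAAAA'
  3A -> 'AAA'

Decoded = AAADDDDDDDDAAAAAAAA


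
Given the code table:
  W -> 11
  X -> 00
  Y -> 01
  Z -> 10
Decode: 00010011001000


Decoding:
00 -> X
01 -> Y
00 -> X
11 -> W
00 -> X
10 -> Z
00 -> X


Result: XYXWXZX


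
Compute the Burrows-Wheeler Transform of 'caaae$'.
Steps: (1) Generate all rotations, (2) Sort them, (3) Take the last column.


Rotations (sorted):
  0: $caaae -> last char: e
  1: aaae$c -> last char: c
  2: aae$ca -> last char: a
  3: ae$caa -> last char: a
  4: caaae$ -> last char: $
  5: e$caaa -> last char: a


BWT = ecaa$a


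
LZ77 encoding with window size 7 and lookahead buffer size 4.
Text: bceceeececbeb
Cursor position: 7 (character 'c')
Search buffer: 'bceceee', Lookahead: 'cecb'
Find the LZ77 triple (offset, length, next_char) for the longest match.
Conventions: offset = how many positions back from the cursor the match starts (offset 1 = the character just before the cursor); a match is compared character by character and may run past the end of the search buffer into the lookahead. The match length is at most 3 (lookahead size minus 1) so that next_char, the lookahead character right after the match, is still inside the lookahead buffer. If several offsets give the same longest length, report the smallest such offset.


Try each offset into the search buffer:
  offset=1 (pos 6, char 'e'): match length 0
  offset=2 (pos 5, char 'e'): match length 0
  offset=3 (pos 4, char 'e'): match length 0
  offset=4 (pos 3, char 'c'): match length 2
  offset=5 (pos 2, char 'e'): match length 0
  offset=6 (pos 1, char 'c'): match length 3
  offset=7 (pos 0, char 'b'): match length 0
Longest match has length 3 at offset 6.
next_char = character at position 7 + 3 = 10 -> 'b'

Best match: offset=6, length=3 (matching 'cec' starting at position 1)
LZ77 triple: (6, 3, 'b')


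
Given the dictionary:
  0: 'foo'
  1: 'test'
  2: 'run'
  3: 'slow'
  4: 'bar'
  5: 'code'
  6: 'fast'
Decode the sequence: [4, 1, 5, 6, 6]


Look up each index in the dictionary:
  4 -> 'bar'
  1 -> 'test'
  5 -> 'code'
  6 -> 'fast'
  6 -> 'fast'

Decoded: "bar test code fast fast"


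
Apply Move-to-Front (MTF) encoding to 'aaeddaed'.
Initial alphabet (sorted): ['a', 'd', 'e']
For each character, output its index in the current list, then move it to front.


MTF encoding:
'a': index 0 in ['a', 'd', 'e'] -> ['a', 'd', 'e']
'a': index 0 in ['a', 'd', 'e'] -> ['a', 'd', 'e']
'e': index 2 in ['a', 'd', 'e'] -> ['e', 'a', 'd']
'd': index 2 in ['e', 'a', 'd'] -> ['d', 'e', 'a']
'd': index 0 in ['d', 'e', 'a'] -> ['d', 'e', 'a']
'a': index 2 in ['d', 'e', 'a'] -> ['a', 'd', 'e']
'e': index 2 in ['a', 'd', 'e'] -> ['e', 'a', 'd']
'd': index 2 in ['e', 'a', 'd'] -> ['d', 'e', 'a']


Output: [0, 0, 2, 2, 0, 2, 2, 2]


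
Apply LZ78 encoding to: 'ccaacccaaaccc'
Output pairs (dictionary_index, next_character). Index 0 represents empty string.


LZ78 encoding steps:
Dictionary: {0: ''}
Step 1: w='' (idx 0), next='c' -> output (0, 'c'), add 'c' as idx 1
Step 2: w='c' (idx 1), next='a' -> output (1, 'a'), add 'ca' as idx 2
Step 3: w='' (idx 0), next='a' -> output (0, 'a'), add 'a' as idx 3
Step 4: w='c' (idx 1), next='c' -> output (1, 'c'), add 'cc' as idx 4
Step 5: w='ca' (idx 2), next='a' -> output (2, 'a'), add 'caa' as idx 5
Step 6: w='a' (idx 3), next='c' -> output (3, 'c'), add 'ac' as idx 6
Step 7: w='cc' (idx 4), end of input -> output (4, '')


Encoded: [(0, 'c'), (1, 'a'), (0, 'a'), (1, 'c'), (2, 'a'), (3, 'c'), (4, '')]


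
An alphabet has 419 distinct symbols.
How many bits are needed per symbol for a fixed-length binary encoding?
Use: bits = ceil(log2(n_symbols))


log2(419) = 8.7108
Bracket: 2^8 = 256 < 419 <= 2^9 = 512
So ceil(log2(419)) = 9

bits = ceil(log2(419)) = ceil(8.7108) = 9 bits


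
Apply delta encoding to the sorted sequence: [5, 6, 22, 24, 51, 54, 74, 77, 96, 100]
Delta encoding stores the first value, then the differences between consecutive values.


First value: 5
Deltas:
  6 - 5 = 1
  22 - 6 = 16
  24 - 22 = 2
  51 - 24 = 27
  54 - 51 = 3
  74 - 54 = 20
  77 - 74 = 3
  96 - 77 = 19
  100 - 96 = 4


Delta encoded: [5, 1, 16, 2, 27, 3, 20, 3, 19, 4]


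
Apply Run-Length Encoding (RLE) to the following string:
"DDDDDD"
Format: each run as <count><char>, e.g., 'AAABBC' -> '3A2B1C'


Scanning runs left to right:
  i=0: run of 'D' x 6 -> '6D'

RLE = 6D


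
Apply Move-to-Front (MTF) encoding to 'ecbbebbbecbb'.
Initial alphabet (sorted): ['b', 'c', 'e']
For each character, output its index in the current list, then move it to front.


MTF encoding:
'e': index 2 in ['b', 'c', 'e'] -> ['e', 'b', 'c']
'c': index 2 in ['e', 'b', 'c'] -> ['c', 'e', 'b']
'b': index 2 in ['c', 'e', 'b'] -> ['b', 'c', 'e']
'b': index 0 in ['b', 'c', 'e'] -> ['b', 'c', 'e']
'e': index 2 in ['b', 'c', 'e'] -> ['e', 'b', 'c']
'b': index 1 in ['e', 'b', 'c'] -> ['b', 'e', 'c']
'b': index 0 in ['b', 'e', 'c'] -> ['b', 'e', 'c']
'b': index 0 in ['b', 'e', 'c'] -> ['b', 'e', 'c']
'e': index 1 in ['b', 'e', 'c'] -> ['e', 'b', 'c']
'c': index 2 in ['e', 'b', 'c'] -> ['c', 'e', 'b']
'b': index 2 in ['c', 'e', 'b'] -> ['b', 'c', 'e']
'b': index 0 in ['b', 'c', 'e'] -> ['b', 'c', 'e']


Output: [2, 2, 2, 0, 2, 1, 0, 0, 1, 2, 2, 0]
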